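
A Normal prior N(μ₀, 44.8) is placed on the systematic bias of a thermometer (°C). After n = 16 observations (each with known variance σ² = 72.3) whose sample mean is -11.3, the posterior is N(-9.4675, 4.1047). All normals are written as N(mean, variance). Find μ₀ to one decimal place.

With known observation variance, the Normal–Normal posterior has precision τ_n = τ₀ + n/σ² and mean μ_n = (τ₀μ₀ + (n/σ²)x̄)/τ_n.
Here τ₀ = 1/44.8 = 0.022321 and τ_data = 16/72.3 = 0.221300, so τ_n = 0.243621.
Rearranging for μ₀: μ₀ = (μ_n·τ_n − τ_data·x̄)/τ₀ = (-9.4675·0.243621 − 0.221300·-11.3) / 0.022321 = 0.194208/0.022321 ≈ 8.7.

μ₀ = 8.7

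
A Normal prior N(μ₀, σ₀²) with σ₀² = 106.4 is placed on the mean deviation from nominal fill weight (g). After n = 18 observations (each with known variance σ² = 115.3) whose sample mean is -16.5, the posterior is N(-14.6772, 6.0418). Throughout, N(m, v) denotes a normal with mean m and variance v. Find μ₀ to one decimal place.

μ₀ = 15.6

The posterior mean is a precision-weighted average: μ_n = (τ₀μ₀ + τ_data·x̄)/(τ₀+τ_data), with τ₀=1/σ₀² and τ_data=n/σ².
Here τ₀ = 1/106.4 = 0.009398 and τ_data = 18/115.3 = 0.156114, so τ_n = 0.165512.
Rearranging for μ₀: μ₀ = (μ_n·τ_n − τ_data·x̄)/τ₀ = (-14.6772·0.165512 − 0.156114·-16.5) / 0.009398 = 0.146628/0.009398 ≈ 15.6.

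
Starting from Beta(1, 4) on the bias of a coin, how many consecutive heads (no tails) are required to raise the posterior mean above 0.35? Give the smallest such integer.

After k heads and 0 tails the posterior is Beta(1+k, 4), with mean (1+k)/(1+4+k).
Set (1+k)/(5+k) > 0.35 and solve: k > (0.35·5 − 1)/(1 − 0.35) = 1.154.
The smallest integer exceeding 1.154 is 2, and checking k=2: (3)/(7) = 0.4286 > 0.35.

k = 2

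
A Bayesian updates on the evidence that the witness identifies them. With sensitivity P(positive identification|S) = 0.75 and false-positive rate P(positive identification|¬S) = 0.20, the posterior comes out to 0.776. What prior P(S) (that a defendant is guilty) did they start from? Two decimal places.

In odds form, posterior odds = prior odds × likelihood ratio, so prior odds = posterior odds ÷ LR.
Posterior odds = 0.776/(1−0.776) = 3.4643. LR = 0.75/0.20 = 3.7500.
Prior odds = 3.4643/3.7500 = 0.9238, so P(S) = 0.9238/(1+0.9238) ≈ 0.48.

P(S) = 0.48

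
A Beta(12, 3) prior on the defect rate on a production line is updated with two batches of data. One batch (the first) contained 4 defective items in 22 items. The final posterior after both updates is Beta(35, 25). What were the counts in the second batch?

19 defective items and 4 good items

Because Beta–binomial updating is additive in the counts, the combined data contributed (α_post−α_prior, β_post−β_prior) successes and failures.
Total across both batches: 35−12=23 defective items, 25−3=22 good items.
Subtract the first batch: 23−4=19 defective items and 22−18=4 good items.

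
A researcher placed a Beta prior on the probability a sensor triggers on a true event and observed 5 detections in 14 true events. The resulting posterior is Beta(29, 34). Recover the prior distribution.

Beta(24, 25)

Under Beta–binomial conjugacy the posterior parameters are (α+s, β+f).
Subtract the data counts: 29−5=24, 34−9=25.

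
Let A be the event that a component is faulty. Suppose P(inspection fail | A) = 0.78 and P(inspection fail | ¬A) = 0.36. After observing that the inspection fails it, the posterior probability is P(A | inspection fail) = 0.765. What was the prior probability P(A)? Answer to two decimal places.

In odds form, posterior odds = prior odds × likelihood ratio, so prior odds = posterior odds ÷ LR.
Posterior odds = 0.765/(1−0.765) = 3.2553. LR = 0.78/0.36 = 2.1667.
Prior odds = 3.2553/2.1667 = 1.5024, so P(A) = 1.5024/(1+1.5024) ≈ 0.60.

P(A) = 0.60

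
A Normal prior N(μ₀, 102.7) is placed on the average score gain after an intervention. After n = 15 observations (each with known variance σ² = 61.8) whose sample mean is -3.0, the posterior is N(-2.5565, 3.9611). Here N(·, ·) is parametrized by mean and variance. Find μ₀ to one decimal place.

With known observation variance, the Normal–Normal posterior has precision τ_n = τ₀ + n/σ² and mean μ_n = (τ₀μ₀ + (n/σ²)x̄)/τ_n.
Here τ₀ = 1/102.7 = 0.009737 and τ_data = 15/61.8 = 0.242718, so τ_n = 0.252455.
Rearranging for μ₀: μ₀ = (μ_n·τ_n − τ_data·x̄)/τ₀ = (-2.5565·0.252455 − 0.242718·-3.0) / 0.009737 = 0.082753/0.009737 ≈ 8.5.

μ₀ = 8.5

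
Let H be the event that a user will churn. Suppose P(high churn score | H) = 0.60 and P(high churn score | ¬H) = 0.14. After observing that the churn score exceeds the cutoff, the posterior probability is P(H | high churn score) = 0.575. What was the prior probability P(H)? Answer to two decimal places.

Bayes' rule in odds form gives O(H|E) = O(H)·[P(E|H)/P(E|¬H)], hence O(H) = O(H|E)/LR.
Posterior odds = 0.575/(1−0.575) = 1.3529. LR = 0.60/0.14 = 4.2857.
Prior odds = 1.3529/4.2857 = 0.3157, so P(H) = 0.3157/(1+0.3157) ≈ 0.24.

P(H) = 0.24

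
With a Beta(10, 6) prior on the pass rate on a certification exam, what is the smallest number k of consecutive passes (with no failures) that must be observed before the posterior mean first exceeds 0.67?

After k passes and 0 failures the posterior is Beta(10+k, 6), with mean (10+k)/(10+6+k).
Set (10+k)/(16+k) > 0.67 and solve: k > (0.67·16 − 10)/(1 − 0.67) = 2.182.
The smallest integer exceeding 2.182 is 3, and checking k=3: (13)/(19) = 0.6842 > 0.67.

k = 3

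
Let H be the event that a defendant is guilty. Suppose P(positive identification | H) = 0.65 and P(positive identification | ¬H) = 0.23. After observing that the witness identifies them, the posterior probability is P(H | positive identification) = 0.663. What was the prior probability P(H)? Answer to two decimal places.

In odds form, posterior odds = prior odds × likelihood ratio, so prior odds = posterior odds ÷ LR.
Posterior odds = 0.663/(1−0.663) = 1.9674. LR = 0.65/0.23 = 2.8261.
Prior odds = 1.9674/2.8261 = 0.6962, so P(H) = 0.6962/(1+0.6962) ≈ 0.41.

P(H) = 0.41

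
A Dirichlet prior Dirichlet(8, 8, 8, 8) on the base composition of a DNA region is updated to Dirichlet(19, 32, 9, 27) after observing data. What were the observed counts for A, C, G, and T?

For a Dirichlet(α) prior with multinomial counts c, the posterior is Dirichlet(α + c) componentwise.
Counts are posterior − prior componentwise: 19−8=11, 32−8=24, 9−8=1, 27−8=19.

counts (11, 24, 1, 19)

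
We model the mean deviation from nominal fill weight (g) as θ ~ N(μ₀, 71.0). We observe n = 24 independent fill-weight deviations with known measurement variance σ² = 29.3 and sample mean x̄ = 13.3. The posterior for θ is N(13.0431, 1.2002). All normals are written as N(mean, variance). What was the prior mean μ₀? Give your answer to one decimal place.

μ₀ = -1.9

The posterior mean is a precision-weighted average: μ_n = (τ₀μ₀ + τ_data·x̄)/(τ₀+τ_data), with τ₀=1/σ₀² and τ_data=n/σ².
Here τ₀ = 1/71.0 = 0.014085 and τ_data = 24/29.3 = 0.819113, so τ_n = 0.833198.
Rearranging for μ₀: μ₀ = (μ_n·τ_n − τ_data·x̄)/τ₀ = (13.0431·0.833198 − 0.819113·13.3) / 0.014085 = -0.026718/0.014085 ≈ -1.9.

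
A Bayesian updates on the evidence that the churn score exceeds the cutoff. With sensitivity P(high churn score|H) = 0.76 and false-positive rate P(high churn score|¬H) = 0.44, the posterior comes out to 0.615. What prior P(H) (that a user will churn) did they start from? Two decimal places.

In odds form, posterior odds = prior odds × likelihood ratio, so prior odds = posterior odds ÷ LR.
Posterior odds = 0.615/(1−0.615) = 1.5974. LR = 0.76/0.44 = 1.7273.
Prior odds = 1.5974/1.7273 = 0.9248, so P(H) = 0.9248/(1+0.9248) ≈ 0.48.

P(H) = 0.48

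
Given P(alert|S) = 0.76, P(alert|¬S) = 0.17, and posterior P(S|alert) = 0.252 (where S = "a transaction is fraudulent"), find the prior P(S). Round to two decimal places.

In odds form, posterior odds = prior odds × likelihood ratio, so prior odds = posterior odds ÷ LR.
Posterior odds = 0.252/(1−0.252) = 0.3369. LR = 0.76/0.17 = 4.4706.
Prior odds = 0.3369/4.4706 = 0.0754, so P(S) = 0.0754/(1+0.0754) ≈ 0.07.

P(S) = 0.07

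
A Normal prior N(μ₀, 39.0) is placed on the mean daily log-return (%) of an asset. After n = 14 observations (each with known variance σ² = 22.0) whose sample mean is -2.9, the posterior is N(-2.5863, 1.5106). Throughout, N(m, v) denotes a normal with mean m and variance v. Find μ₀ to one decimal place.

μ₀ = 5.2

With known observation variance, the Normal–Normal posterior has precision τ_n = τ₀ + n/σ² and mean μ_n = (τ₀μ₀ + (n/σ²)x̄)/τ_n.
Here τ₀ = 1/39.0 = 0.025641 and τ_data = 14/22.0 = 0.636364, so τ_n = 0.662005.
Rearranging for μ₀: μ₀ = (μ_n·τ_n − τ_data·x̄)/τ₀ = (-2.5863·0.662005 − 0.636364·-2.9) / 0.025641 = 0.133312/0.025641 ≈ 5.2.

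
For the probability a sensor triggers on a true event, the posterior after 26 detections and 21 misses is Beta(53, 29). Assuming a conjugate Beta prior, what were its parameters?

Beta(27, 8)

A Beta(α, β) prior with s successes and f failures in binomial data gives a Beta(α+s, β+f) posterior.
So α = 53 − 26 = 27 and β = 29 − 21 = 8.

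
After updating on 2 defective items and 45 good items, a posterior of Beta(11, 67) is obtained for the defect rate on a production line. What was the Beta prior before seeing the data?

Beta(9, 22)

Under Beta–binomial conjugacy the posterior parameters are (α+s, β+f).
Subtract the data counts: 11−2=9, 67−45=22.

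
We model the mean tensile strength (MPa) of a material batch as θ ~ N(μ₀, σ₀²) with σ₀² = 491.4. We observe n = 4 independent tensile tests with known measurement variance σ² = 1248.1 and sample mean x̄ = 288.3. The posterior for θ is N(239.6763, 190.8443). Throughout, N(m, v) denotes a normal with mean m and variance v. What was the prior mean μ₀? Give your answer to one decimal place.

The posterior mean is a precision-weighted average: μ_n = (τ₀μ₀ + τ_data·x̄)/(τ₀+τ_data), with τ₀=1/σ₀² and τ_data=n/σ².
Here τ₀ = 1/491.4 = 0.002035 and τ_data = 4/1248.1 = 0.003205, so τ_n = 0.005240.
Rearranging for μ₀: μ₀ = (μ_n·τ_n − τ_data·x̄)/τ₀ = (239.6763·0.005240 − 0.003205·288.3) / 0.002035 = 0.331902/0.002035 ≈ 163.1.

μ₀ = 163.1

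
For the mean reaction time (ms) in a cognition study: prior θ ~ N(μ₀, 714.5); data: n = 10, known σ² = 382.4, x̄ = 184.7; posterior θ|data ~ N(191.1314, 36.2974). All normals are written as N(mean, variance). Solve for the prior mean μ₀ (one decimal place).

μ₀ = 311.3

With known observation variance, the Normal–Normal posterior has precision τ_n = τ₀ + n/σ² and mean μ_n = (τ₀μ₀ + (n/σ²)x̄)/τ_n.
Here τ₀ = 1/714.5 = 0.001400 and τ_data = 10/382.4 = 0.026151, so τ_n = 0.027551.
Rearranging for μ₀: μ₀ = (μ_n·τ_n − τ_data·x̄)/τ₀ = (191.1314·0.027551 − 0.026151·184.7) / 0.001400 = 0.435772/0.001400 ≈ 311.3.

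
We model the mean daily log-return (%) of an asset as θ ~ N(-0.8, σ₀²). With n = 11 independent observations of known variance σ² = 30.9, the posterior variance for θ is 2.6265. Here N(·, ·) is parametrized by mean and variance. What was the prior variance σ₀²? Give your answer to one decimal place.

σ₀² = 40.4

For the Normal–Normal model with known σ², precisions add: τ_n = τ₀ + n/σ².
So 1/σ₀² = 1/2.6265 − 11/30.9 = 0.380735 − 0.355987 = 0.024748.
Hence σ₀² = 1/0.024748 ≈ 40.4.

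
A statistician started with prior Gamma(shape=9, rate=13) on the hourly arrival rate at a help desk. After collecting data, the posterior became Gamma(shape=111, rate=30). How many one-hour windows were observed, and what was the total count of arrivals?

n = 17 one-hour windows with total 102 arrivals

Gamma–Poisson conjugacy: posterior shape = α + Σxᵢ, posterior rate = β + n.
Matching: Σxᵢ = 111 − 9 = 102 and n = 30 − 13 = 17.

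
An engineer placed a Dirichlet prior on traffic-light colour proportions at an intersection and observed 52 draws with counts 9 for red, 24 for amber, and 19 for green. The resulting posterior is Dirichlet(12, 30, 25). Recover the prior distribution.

Dirichlet(3, 6, 6)

For a Dirichlet(α) prior with multinomial counts c, the posterior is Dirichlet(α + c) componentwise.
Subtract each count from the matching posterior parameter: 12−9=3, 30−24=6, 25−19=6.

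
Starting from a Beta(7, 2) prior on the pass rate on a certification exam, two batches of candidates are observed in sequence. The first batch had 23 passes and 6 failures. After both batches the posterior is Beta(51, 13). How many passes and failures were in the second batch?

Because Beta–binomial updating is additive in the counts, the combined data contributed (α_post−α_prior, β_post−β_prior) successes and failures.
Total across both batches: 51−7=44 passes, 13−2=11 failures.
Subtract the first batch: 44−23=21 passes and 11−6=5 failures.

21 passes and 5 failures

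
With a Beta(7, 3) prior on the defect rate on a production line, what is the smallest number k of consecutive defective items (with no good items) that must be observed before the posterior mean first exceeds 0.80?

k = 6

After k defective items and 0 good items the posterior is Beta(7+k, 3), with mean (7+k)/(7+3+k).
Set (7+k)/(10+k) > 0.80 and solve: k > (0.80·10 − 7)/(1 − 0.80) = 5.000.
The smallest integer exceeding 5.000 is 6.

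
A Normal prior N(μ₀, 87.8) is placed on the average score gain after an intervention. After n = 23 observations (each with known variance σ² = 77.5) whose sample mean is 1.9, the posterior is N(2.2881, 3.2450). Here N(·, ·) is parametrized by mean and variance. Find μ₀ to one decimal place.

μ₀ = 12.4

The posterior mean is a precision-weighted average: μ_n = (τ₀μ₀ + τ_data·x̄)/(τ₀+τ_data), with τ₀=1/σ₀² and τ_data=n/σ².
Here τ₀ = 1/87.8 = 0.011390 and τ_data = 23/77.5 = 0.296774, so τ_n = 0.308164.
Rearranging for μ₀: μ₀ = (μ_n·τ_n − τ_data·x̄)/τ₀ = (2.2881·0.308164 − 0.296774·1.9) / 0.011390 = 0.141239/0.011390 ≈ 12.4.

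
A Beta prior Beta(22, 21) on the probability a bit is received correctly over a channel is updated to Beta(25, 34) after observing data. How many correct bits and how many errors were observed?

3 correct bits and 13 errors

Under Beta–binomial conjugacy the posterior parameters are (a+s, b+f).
So s = 25 − 22 = 3 and f = 34 − 21 = 13.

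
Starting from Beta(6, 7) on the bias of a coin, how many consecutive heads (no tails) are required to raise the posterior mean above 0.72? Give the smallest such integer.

After k heads and 0 tails the posterior is Beta(6+k, 7), with mean (6+k)/(6+7+k).
Set (6+k)/(13+k) > 0.72 and solve: k > (0.72·13 − 6)/(1 − 0.72) = 12.000.
The smallest integer exceeding 12.000 is 13, and checking k=13: (19)/(26) = 0.7308 > 0.72.

k = 13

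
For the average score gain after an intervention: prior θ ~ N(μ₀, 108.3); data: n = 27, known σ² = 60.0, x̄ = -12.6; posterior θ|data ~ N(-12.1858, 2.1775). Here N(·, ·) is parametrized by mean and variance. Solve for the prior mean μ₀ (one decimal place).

The posterior mean is a precision-weighted average: μ_n = (τ₀μ₀ + τ_data·x̄)/(τ₀+τ_data), with τ₀=1/σ₀² and τ_data=n/σ².
Here τ₀ = 1/108.3 = 0.009234 and τ_data = 27/60.0 = 0.450000, so τ_n = 0.459234.
Rearranging for μ₀: μ₀ = (μ_n·τ_n − τ_data·x̄)/τ₀ = (-12.1858·0.459234 − 0.450000·-12.6) / 0.009234 = 0.073866/0.009234 ≈ 8.0.

μ₀ = 8.0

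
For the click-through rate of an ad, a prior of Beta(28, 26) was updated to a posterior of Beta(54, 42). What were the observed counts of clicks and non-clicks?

26 clicks and 16 non-clicks

Beta is conjugate to the binomial likelihood: posterior = Beta(α+s, β+f).
Match parameters: s=54−28=26, f=42−26=16.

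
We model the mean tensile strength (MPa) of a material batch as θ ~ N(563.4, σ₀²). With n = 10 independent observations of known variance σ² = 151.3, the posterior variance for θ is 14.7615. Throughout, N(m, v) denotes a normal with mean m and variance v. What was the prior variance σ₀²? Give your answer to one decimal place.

For the Normal–Normal model with known σ², precisions add: τ_n = τ₀ + n/σ².
So 1/σ₀² = 1/14.7615 − 10/151.3 = 0.067744 − 0.066094 = 0.001650.
Hence σ₀² = 1/0.001650 ≈ 606.1.

σ₀² = 606.1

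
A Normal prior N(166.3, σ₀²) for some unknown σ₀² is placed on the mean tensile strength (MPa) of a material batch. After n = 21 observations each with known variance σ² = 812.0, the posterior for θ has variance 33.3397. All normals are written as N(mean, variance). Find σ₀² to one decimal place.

For the Normal–Normal model with known σ², precisions add: τ_n = τ₀ + n/σ².
So 1/σ₀² = 1/33.3397 − 21/812.0 = 0.029994 − 0.025862 = 0.004132.
Hence σ₀² = 1/0.004132 ≈ 242.0.

σ₀² = 242.0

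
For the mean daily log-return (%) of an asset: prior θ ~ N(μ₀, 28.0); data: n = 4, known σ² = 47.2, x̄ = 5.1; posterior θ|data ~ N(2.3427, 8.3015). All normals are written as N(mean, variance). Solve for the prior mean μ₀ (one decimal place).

With known observation variance, the Normal–Normal posterior has precision τ_n = τ₀ + n/σ² and mean μ_n = (τ₀μ₀ + (n/σ²)x̄)/τ_n.
Here τ₀ = 1/28.0 = 0.035714 and τ_data = 4/47.2 = 0.084746, so τ_n = 0.120460.
Rearranging for μ₀: μ₀ = (μ_n·τ_n − τ_data·x̄)/τ₀ = (2.3427·0.120460 − 0.084746·5.1) / 0.035714 = -0.150003/0.035714 ≈ -4.2.

μ₀ = -4.2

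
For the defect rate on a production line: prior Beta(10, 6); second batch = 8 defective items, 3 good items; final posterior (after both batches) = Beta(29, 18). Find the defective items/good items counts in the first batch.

11 defective items and 9 good items

Sequential conjugate updates are equivalent to a single update on the pooled data, so total successes = posterior α − prior α and total failures = posterior β − prior β.
Total across both batches: 29−10=19 defective items, 18−6=12 good items.
Subtract the second batch: 19−8=11 defective items and 12−3=9 good items.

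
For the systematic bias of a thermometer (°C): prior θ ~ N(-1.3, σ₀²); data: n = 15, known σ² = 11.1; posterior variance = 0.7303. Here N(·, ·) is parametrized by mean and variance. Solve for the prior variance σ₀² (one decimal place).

For the Normal–Normal model with known σ², precisions add: τ_n = τ₀ + n/σ².
So 1/σ₀² = 1/0.7303 − 15/11.1 = 1.369300 − 1.351351 = 0.017949.
Hence σ₀² = 1/0.017949 ≈ 55.7.

σ₀² = 55.7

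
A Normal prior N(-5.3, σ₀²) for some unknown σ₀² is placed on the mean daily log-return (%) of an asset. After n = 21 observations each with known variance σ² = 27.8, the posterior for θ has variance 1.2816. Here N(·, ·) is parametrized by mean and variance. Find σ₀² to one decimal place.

For the Normal–Normal model with known σ², precisions add: τ_n = τ₀ + n/σ².
So 1/σ₀² = 1/1.2816 − 21/27.8 = 0.780275 − 0.755396 = 0.024879.
Hence σ₀² = 1/0.024879 ≈ 40.2.

σ₀² = 40.2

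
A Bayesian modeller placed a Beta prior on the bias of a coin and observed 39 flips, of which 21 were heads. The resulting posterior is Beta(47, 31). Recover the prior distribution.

Beta(26, 13)

Beta is conjugate to the binomial likelihood: posterior = Beta(a+s, b+f).
Subtract the data counts: 47−21=26, 31−18=13.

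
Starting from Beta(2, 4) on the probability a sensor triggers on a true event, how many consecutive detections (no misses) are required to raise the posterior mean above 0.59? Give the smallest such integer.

After k detections and 0 misses the posterior is Beta(2+k, 4), with mean (2+k)/(2+4+k).
Set (2+k)/(6+k) > 0.59 and solve: k > (0.59·6 − 2)/(1 − 0.59) = 3.756.
The smallest integer exceeding 3.756 is 4, and checking k=4: (6)/(10) = 0.6000 > 0.59.

k = 4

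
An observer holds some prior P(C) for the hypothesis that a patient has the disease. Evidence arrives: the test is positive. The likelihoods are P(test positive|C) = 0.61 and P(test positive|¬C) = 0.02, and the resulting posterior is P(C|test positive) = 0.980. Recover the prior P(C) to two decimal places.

Bayes' rule in odds form gives O(C|E) = O(C)·[P(E|C)/P(E|¬C)], hence O(C) = O(C|E)/LR.
Posterior odds = 0.980/(1−0.980) = 49.0000. LR = 0.61/0.02 = 30.5000.
Prior odds = 49.0000/30.5000 = 1.6066, so P(C) = 1.6066/(1+1.6066) ≈ 0.62.

P(C) = 0.62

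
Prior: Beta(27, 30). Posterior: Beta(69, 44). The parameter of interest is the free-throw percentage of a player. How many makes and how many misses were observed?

42 makes and 14 misses

A Beta(a, b) prior with s successes and f failures in binomial data gives a Beta(a+s, b+f) posterior.
Match parameters: s=69−27=42, f=44−30=14.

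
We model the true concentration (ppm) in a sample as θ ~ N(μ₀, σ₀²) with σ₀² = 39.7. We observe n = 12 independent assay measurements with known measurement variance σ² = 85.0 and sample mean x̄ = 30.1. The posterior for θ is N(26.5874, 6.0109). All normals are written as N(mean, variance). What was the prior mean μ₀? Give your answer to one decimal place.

The posterior mean is a precision-weighted average: μ_n = (τ₀μ₀ + τ_data·x̄)/(τ₀+τ_data), with τ₀=1/σ₀² and τ_data=n/σ².
Here τ₀ = 1/39.7 = 0.025189 and τ_data = 12/85.0 = 0.141176, so τ_n = 0.166365.
Rearranging for μ₀: μ₀ = (μ_n·τ_n − τ_data·x̄)/τ₀ = (26.5874·0.166365 − 0.141176·30.1) / 0.025189 = 0.173815/0.025189 ≈ 6.9.

μ₀ = 6.9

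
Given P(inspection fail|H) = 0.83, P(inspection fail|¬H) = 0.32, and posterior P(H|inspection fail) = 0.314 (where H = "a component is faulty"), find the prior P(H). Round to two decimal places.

Bayes' rule in odds form gives O(H|E) = O(H)·[P(E|H)/P(E|¬H)], hence O(H) = O(H|E)/LR.
Posterior odds = 0.314/(1−0.314) = 0.4577. LR = 0.83/0.32 = 2.5938.
Prior odds = 0.4577/2.5938 = 0.1765, so P(H) = 0.1765/(1+0.1765) ≈ 0.15.

P(H) = 0.15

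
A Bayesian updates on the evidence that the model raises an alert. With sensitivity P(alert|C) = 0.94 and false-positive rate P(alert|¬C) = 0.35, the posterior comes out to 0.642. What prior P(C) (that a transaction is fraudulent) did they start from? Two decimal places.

In odds form, posterior odds = prior odds × likelihood ratio, so prior odds = posterior odds ÷ LR.
Posterior odds = 0.642/(1−0.642) = 1.7933. LR = 0.94/0.35 = 2.6857.
Prior odds = 1.7933/2.6857 = 0.6677, so P(C) = 0.6677/(1+0.6677) ≈ 0.40.

P(C) = 0.40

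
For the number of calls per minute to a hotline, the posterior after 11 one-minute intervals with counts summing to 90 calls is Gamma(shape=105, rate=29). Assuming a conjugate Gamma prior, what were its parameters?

Gamma(shape=15, rate=18)

Gamma–Poisson conjugacy: posterior shape = α + Σxᵢ, posterior rate = β + n.
So α = 105 − 90 = 15 and β = 29 − 11 = 18.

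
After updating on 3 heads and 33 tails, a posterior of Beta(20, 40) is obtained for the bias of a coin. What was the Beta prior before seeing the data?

Beta(17, 7)

Under Beta–binomial conjugacy the posterior parameters are (α+s, β+f).
So α = 20 − 3 = 17 and β = 40 − 33 = 7.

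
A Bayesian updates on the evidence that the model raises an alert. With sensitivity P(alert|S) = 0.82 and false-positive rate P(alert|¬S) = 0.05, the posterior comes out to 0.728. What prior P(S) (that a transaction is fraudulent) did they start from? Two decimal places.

P(S) = 0.14

Bayes' rule in odds form gives O(S|E) = O(S)·[P(E|S)/P(E|¬S)], hence O(S) = O(S|E)/LR.
Posterior odds = 0.728/(1−0.728) = 2.6765. LR = 0.82/0.05 = 16.4000.
Prior odds = 2.6765/16.4000 = 0.1632, so P(S) = 0.1632/(1+0.1632) ≈ 0.14.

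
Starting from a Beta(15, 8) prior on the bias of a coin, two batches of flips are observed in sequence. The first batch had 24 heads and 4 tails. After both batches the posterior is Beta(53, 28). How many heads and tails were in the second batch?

Because Beta–binomial updating is additive in the counts, the combined data contributed (α_post−α_prior, β_post−β_prior) successes and failures.
Total across both batches: 53−15=38 heads, 28−8=20 tails.
Subtract the first batch: 38−24=14 heads and 20−4=16 tails.

14 heads and 16 tails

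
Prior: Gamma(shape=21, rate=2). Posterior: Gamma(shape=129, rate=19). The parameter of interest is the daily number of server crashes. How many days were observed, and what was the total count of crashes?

n = 17 days with total 108 crashes

Gamma–Poisson conjugacy: posterior shape = α + Σxᵢ, posterior rate = β + n.
Matching: Σxᵢ = 129 − 21 = 108 and n = 19 − 2 = 17.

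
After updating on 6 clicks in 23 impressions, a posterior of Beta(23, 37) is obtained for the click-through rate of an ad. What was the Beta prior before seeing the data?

Under Beta–binomial conjugacy the posterior parameters are (α+s, β+f).
So α = 23 − 6 = 17 and β = 37 − 17 = 20.

Beta(17, 20)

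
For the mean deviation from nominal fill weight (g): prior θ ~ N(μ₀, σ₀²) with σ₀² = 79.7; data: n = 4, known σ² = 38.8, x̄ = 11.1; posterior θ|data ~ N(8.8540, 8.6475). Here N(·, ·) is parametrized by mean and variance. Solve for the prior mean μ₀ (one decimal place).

μ₀ = -9.6

With known observation variance, the Normal–Normal posterior has precision τ_n = τ₀ + n/σ² and mean μ_n = (τ₀μ₀ + (n/σ²)x̄)/τ_n.
Here τ₀ = 1/79.7 = 0.012547 and τ_data = 4/38.8 = 0.103093, so τ_n = 0.115640.
Rearranging for μ₀: μ₀ = (μ_n·τ_n − τ_data·x̄)/τ₀ = (8.8540·0.115640 − 0.103093·11.1) / 0.012547 = -0.120456/0.012547 ≈ -9.6.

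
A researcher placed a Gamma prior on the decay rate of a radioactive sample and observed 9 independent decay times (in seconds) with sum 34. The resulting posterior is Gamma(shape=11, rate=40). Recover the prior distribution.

Gamma(shape=2, rate=6)

Gamma–exponential conjugacy: posterior shape = α + n, posterior rate = β + Σtᵢ.
So α = 11 − 9 = 2 and β = 40 − 34 = 6.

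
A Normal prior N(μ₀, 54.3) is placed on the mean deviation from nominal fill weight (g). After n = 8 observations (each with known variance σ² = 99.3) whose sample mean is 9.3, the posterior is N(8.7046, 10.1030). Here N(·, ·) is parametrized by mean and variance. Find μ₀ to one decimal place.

μ₀ = 6.1

With known observation variance, the Normal–Normal posterior has precision τ_n = τ₀ + n/σ² and mean μ_n = (τ₀μ₀ + (n/σ²)x̄)/τ_n.
Here τ₀ = 1/54.3 = 0.018416 and τ_data = 8/99.3 = 0.080564, so τ_n = 0.098980.
Rearranging for μ₀: μ₀ = (μ_n·τ_n − τ_data·x̄)/τ₀ = (8.7046·0.098980 − 0.080564·9.3) / 0.018416 = 0.112336/0.018416 ≈ 6.1.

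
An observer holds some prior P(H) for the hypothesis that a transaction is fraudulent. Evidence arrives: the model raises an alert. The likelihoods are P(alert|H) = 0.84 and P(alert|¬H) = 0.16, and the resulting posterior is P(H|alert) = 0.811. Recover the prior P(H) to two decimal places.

In odds form, posterior odds = prior odds × likelihood ratio, so prior odds = posterior odds ÷ LR.
Posterior odds = 0.811/(1−0.811) = 4.2910. LR = 0.84/0.16 = 5.2500.
Prior odds = 4.2910/5.2500 = 0.8173, so P(H) = 0.8173/(1+0.8173) ≈ 0.45.

P(H) = 0.45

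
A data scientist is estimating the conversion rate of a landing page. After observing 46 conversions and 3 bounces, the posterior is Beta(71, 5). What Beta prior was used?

Under Beta–binomial conjugacy the posterior parameters are (α+s, β+f).
So α = 71 − 46 = 25 and β = 5 − 3 = 2.

Beta(25, 2)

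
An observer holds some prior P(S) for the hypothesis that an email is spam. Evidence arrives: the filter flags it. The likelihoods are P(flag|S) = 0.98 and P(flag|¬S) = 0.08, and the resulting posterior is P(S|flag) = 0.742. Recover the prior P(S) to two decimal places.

P(S) = 0.19

In odds form, posterior odds = prior odds × likelihood ratio, so prior odds = posterior odds ÷ LR.
Posterior odds = 0.742/(1−0.742) = 2.8760. LR = 0.98/0.08 = 12.2500.
Prior odds = 2.8760/12.2500 = 0.2348, so P(S) = 0.2348/(1+0.2348) ≈ 0.19.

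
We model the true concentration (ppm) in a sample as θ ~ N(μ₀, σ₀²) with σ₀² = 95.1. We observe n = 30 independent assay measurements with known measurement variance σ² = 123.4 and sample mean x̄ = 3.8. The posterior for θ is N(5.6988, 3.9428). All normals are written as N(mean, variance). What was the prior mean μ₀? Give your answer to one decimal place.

The posterior mean is a precision-weighted average: μ_n = (τ₀μ₀ + τ_data·x̄)/(τ₀+τ_data), with τ₀=1/σ₀² and τ_data=n/σ².
Here τ₀ = 1/95.1 = 0.010515 and τ_data = 30/123.4 = 0.243112, so τ_n = 0.253627.
Rearranging for μ₀: μ₀ = (μ_n·τ_n − τ_data·x̄)/τ₀ = (5.6988·0.253627 − 0.243112·3.8) / 0.010515 = 0.521544/0.010515 ≈ 49.6.

μ₀ = 49.6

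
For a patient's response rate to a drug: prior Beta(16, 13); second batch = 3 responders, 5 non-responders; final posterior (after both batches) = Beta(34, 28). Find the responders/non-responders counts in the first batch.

Because Beta–binomial updating is additive in the counts, the combined data contributed (α_post−α_prior, β_post−β_prior) successes and failures.
Total across both batches: 34−16=18 responders, 28−13=15 non-responders.
Subtract the second batch: 18−3=15 responders and 15−5=10 non-responders.

15 responders and 10 non-responders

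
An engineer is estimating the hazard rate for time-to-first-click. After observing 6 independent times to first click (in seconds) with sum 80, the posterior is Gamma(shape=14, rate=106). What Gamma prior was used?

Gamma–exponential conjugacy: posterior shape = α + n, posterior rate = β + Σtᵢ.
So α = 14 − 6 = 8 and β = 106 − 80 = 26.

Gamma(shape=8, rate=26)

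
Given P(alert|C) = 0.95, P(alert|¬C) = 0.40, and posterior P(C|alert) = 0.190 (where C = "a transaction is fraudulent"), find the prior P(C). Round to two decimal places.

P(C) = 0.09

Bayes' rule in odds form gives O(C|E) = O(C)·[P(E|C)/P(E|¬C)], hence O(C) = O(C|E)/LR.
Posterior odds = 0.190/(1−0.190) = 0.2346. LR = 0.95/0.40 = 2.3750.
Prior odds = 0.2346/2.3750 = 0.0988, so P(C) = 0.0988/(1+0.0988) ≈ 0.09.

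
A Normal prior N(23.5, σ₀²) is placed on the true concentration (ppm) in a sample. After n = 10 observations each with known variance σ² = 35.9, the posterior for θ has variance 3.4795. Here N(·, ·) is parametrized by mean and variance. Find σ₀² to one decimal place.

Posterior precision equals prior precision plus data precision: 1/σ_n² = 1/σ₀² + n/σ².
So 1/σ₀² = 1/3.4795 − 10/35.9 = 0.287398 − 0.278552 = 0.008846.
Hence σ₀² = 1/0.008846 ≈ 113.0.

σ₀² = 113.0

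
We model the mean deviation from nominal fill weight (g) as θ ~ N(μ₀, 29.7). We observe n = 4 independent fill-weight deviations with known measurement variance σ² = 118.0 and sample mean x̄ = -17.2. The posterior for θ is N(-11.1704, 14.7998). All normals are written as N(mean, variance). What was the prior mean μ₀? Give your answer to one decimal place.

With known observation variance, the Normal–Normal posterior has precision τ_n = τ₀ + n/σ² and mean μ_n = (τ₀μ₀ + (n/σ²)x̄)/τ_n.
Here τ₀ = 1/29.7 = 0.033670 and τ_data = 4/118.0 = 0.033898, so τ_n = 0.067568.
Rearranging for μ₀: μ₀ = (μ_n·τ_n − τ_data·x̄)/τ₀ = (-11.1704·0.067568 − 0.033898·-17.2) / 0.033670 = -0.171716/0.033670 ≈ -5.1.

μ₀ = -5.1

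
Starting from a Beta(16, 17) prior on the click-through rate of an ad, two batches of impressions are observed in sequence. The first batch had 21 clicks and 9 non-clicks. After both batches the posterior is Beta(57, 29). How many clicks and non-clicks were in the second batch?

Sequential conjugate updates are equivalent to a single update on the pooled data, so total successes = posterior α − prior α and total failures = posterior β − prior β.
Total across both batches: 57−16=41 clicks, 29−17=12 non-clicks.
Subtract the first batch: 41−21=20 clicks and 12−9=3 non-clicks.

20 clicks and 3 non-clicks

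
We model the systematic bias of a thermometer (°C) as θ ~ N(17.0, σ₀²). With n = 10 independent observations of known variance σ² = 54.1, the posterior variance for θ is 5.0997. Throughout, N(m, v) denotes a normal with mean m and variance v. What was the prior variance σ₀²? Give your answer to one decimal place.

Posterior precision equals prior precision plus data precision: 1/σ_n² = 1/σ₀² + n/σ².
So 1/σ₀² = 1/5.0997 − 10/54.1 = 0.196090 − 0.184843 = 0.011247.
Hence σ₀² = 1/0.011247 ≈ 88.9.

σ₀² = 88.9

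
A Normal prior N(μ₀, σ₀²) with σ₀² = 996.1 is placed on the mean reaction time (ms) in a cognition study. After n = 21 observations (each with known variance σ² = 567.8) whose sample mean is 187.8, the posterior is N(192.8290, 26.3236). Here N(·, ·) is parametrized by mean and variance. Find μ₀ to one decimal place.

With known observation variance, the Normal–Normal posterior has precision τ_n = τ₀ + n/σ² and mean μ_n = (τ₀μ₀ + (n/σ²)x̄)/τ_n.
Here τ₀ = 1/996.1 = 0.001004 and τ_data = 21/567.8 = 0.036985, so τ_n = 0.037989.
Rearranging for μ₀: μ₀ = (μ_n·τ_n − τ_data·x̄)/τ₀ = (192.8290·0.037989 − 0.036985·187.8) / 0.001004 = 0.379598/0.001004 ≈ 378.1.

μ₀ = 378.1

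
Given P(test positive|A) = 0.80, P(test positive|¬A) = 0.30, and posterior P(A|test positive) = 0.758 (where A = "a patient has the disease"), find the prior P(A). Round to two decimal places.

Bayes' rule in odds form gives O(A|E) = O(A)·[P(E|A)/P(E|¬A)], hence O(A) = O(A|E)/LR.
Posterior odds = 0.758/(1−0.758) = 3.1322. LR = 0.80/0.30 = 2.6667.
Prior odds = 3.1322/2.6667 = 1.1746, so P(A) = 1.1746/(1+1.1746) ≈ 0.54.

P(A) = 0.54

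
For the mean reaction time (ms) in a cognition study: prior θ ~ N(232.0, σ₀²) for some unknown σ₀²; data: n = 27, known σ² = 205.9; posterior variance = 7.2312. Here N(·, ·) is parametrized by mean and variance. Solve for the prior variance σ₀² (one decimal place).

Posterior precision equals prior precision plus data precision: 1/σ_n² = 1/σ₀² + n/σ².
So 1/σ₀² = 1/7.2312 − 27/205.9 = 0.138290 − 0.131132 = 0.007158.
Hence σ₀² = 1/0.007158 ≈ 139.7.

σ₀² = 139.7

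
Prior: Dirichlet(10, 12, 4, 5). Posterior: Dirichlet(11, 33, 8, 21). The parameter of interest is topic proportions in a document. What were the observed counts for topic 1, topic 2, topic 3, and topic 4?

counts (1, 21, 4, 16)

For a Dirichlet(α) prior with multinomial counts c, the posterior is Dirichlet(α + c) componentwise.
Counts are posterior − prior componentwise: 11−10=1, 33−12=21, 8−4=4, 21−5=16.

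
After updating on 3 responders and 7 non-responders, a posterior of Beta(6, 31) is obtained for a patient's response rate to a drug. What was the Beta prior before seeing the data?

A Beta(α, β) prior with s successes and f failures in binomial data gives a Beta(α+s, β+f) posterior.
So α = 6 − 3 = 3 and β = 31 − 7 = 24.

Beta(3, 24)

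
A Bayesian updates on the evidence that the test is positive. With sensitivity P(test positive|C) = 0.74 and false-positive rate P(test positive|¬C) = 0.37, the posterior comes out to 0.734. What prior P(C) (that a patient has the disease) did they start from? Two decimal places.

Bayes' rule in odds form gives O(C|E) = O(C)·[P(E|C)/P(E|¬C)], hence O(C) = O(C|E)/LR.
Posterior odds = 0.734/(1−0.734) = 2.7594. LR = 0.74/0.37 = 2.0000.
Prior odds = 2.7594/2.0000 = 1.3797, so P(C) = 1.3797/(1+1.3797) ≈ 0.58.

P(C) = 0.58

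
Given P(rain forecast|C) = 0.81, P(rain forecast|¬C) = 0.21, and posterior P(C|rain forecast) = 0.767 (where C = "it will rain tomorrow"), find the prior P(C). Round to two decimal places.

In odds form, posterior odds = prior odds × likelihood ratio, so prior odds = posterior odds ÷ LR.
Posterior odds = 0.767/(1−0.767) = 3.2918. LR = 0.81/0.21 = 3.8571.
Prior odds = 3.2918/3.8571 = 0.8534, so P(C) = 0.8534/(1+0.8534) ≈ 0.46.

P(C) = 0.46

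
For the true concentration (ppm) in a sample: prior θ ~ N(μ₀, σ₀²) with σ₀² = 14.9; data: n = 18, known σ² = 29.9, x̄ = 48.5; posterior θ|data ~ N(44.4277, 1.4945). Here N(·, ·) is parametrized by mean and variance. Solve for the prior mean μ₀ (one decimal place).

μ₀ = 7.9

The posterior mean is a precision-weighted average: μ_n = (τ₀μ₀ + τ_data·x̄)/(τ₀+τ_data), with τ₀=1/σ₀² and τ_data=n/σ².
Here τ₀ = 1/14.9 = 0.067114 and τ_data = 18/29.9 = 0.602007, so τ_n = 0.669121.
Rearranging for μ₀: μ₀ = (μ_n·τ_n − τ_data·x̄)/τ₀ = (44.4277·0.669121 − 0.602007·48.5) / 0.067114 = 0.530168/0.067114 ≈ 7.9.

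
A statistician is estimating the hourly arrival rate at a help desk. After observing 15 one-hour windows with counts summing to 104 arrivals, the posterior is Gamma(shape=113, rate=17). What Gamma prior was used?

Gamma(shape=9, rate=2)

A Gamma(α, β) prior (rate parametrization) on a Poisson rate with n observations summing to S gives posterior Gamma(α+S, β+n).
So α = 113 − 104 = 9 and β = 17 − 15 = 2.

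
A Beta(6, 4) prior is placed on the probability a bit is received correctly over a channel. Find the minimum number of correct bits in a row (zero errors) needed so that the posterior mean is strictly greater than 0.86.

k = 19

After k correct bits and 0 errors the posterior is Beta(6+k, 4), with mean (6+k)/(6+4+k).
Set (6+k)/(10+k) > 0.86 and solve: k > (0.86·10 − 6)/(1 − 0.86) = 18.571.
The smallest integer exceeding 18.571 is 19, and checking k=19: (25)/(29) = 0.8621 > 0.86.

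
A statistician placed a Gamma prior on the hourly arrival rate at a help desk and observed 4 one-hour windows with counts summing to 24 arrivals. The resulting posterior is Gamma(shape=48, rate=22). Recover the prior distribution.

A Gamma(α, β) prior (rate parametrization) on a Poisson rate with n observations summing to S gives posterior Gamma(α+S, β+n).
So α = 48 − 24 = 24 and β = 22 − 4 = 18.

Gamma(shape=24, rate=18)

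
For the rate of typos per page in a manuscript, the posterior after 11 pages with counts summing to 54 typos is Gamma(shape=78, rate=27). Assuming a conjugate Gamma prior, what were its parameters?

Gamma–Poisson conjugacy: posterior shape = α + Σxᵢ, posterior rate = β + n.
So α = 78 − 54 = 24 and β = 27 − 11 = 16.

Gamma(shape=24, rate=16)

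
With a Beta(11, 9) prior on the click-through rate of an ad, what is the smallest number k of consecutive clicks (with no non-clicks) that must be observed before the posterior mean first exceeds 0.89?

k = 62

After k clicks and 0 non-clicks the posterior is Beta(11+k, 9), with mean (11+k)/(11+9+k).
Set (11+k)/(20+k) > 0.89 and solve: k > (0.89·20 − 11)/(1 − 0.89) = 61.818.
The smallest integer exceeding 61.818 is 62, and checking k=62: (73)/(82) = 0.8902 > 0.89.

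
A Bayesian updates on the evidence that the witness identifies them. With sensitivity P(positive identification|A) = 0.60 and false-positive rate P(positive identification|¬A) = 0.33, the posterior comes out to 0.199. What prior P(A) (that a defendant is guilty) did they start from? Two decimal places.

P(A) = 0.12

Bayes' rule in odds form gives O(A|E) = O(A)·[P(E|A)/P(E|¬A)], hence O(A) = O(A|E)/LR.
Posterior odds = 0.199/(1−0.199) = 0.2484. LR = 0.60/0.33 = 1.8182.
Prior odds = 0.2484/1.8182 = 0.1366, so P(A) = 0.1366/(1+0.1366) ≈ 0.12.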